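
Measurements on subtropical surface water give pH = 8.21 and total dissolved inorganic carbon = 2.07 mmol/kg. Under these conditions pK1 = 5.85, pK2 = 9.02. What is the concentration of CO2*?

[CO2*] = 7.79 μmol/kg

α₀ = 1 / (1 + K1/[H⁺] + K1K2/[H⁺]²) = 1 / (1 + 10^+2.36 + 10^+1.55)
   = 1 / (1 + 229.09 + 35.481) = 1/265.57 = 0.003766
[CO2*] = α₀ × DIC = 0.003766 × 2.07 = 0.00779 mmol/kg = 7.79 μmol/kg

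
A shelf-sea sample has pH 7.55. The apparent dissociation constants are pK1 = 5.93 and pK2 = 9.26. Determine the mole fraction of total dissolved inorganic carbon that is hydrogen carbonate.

α₁ = 1 / (1 + [H⁺]/K1 + K2/[H⁺]) = 1 / (1 + 10^-1.62 + 10^-1.71)
   = 1 / (1 + 0.023988 + 0.019498) = 1/1.0435 = 0.9583

α₁ = 0.958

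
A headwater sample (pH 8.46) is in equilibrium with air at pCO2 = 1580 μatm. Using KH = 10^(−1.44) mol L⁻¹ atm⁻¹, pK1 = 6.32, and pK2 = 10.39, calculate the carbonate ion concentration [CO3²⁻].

[CO2*] = KH · pCO2 = 10^(−1.44) × 1580×10^-6 = 5.737×10^-5 mol/L
α₀ = 1/(1 + K1/[H⁺] + K1K2/[H⁺]²) = 1/(1 + 10^+2.14 + 10^+0.21) = 0.007109
DIC = [CO2*]/α₀ = 5.737×10^-5 / 0.007109 = 8.069 mmol/L
[CO3²⁻] = α₂·DIC; α₂ = 0.01153, so [CO3²⁻] = 0.01153 × 8.069 = 0.0930 mmol/L

[CO3²⁻] = 0.0930 mmol/L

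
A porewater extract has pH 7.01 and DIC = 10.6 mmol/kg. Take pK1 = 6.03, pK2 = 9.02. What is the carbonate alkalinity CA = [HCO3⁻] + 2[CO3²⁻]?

CA = 9.70 mmol/kg

CA = [HCO3⁻] + 2[CO3²⁻] = (α₁ + 2α₂)·DIC
At pH 7.01: [H⁺]/K1 = 10^-0.98 = 0.10471, K2/[H⁺] = 10^-2.01 = 0.0097724
α₁ = 1/(1 + 0.10471 + 0.0097724) = 1/1.1145 = 0.8973; α₂ = α₁·K2/[H⁺] = 0.008769
α₁ + 2α₂ = 0.9148
CA = 0.9148 × 10.6 = 9.70 mmol/kg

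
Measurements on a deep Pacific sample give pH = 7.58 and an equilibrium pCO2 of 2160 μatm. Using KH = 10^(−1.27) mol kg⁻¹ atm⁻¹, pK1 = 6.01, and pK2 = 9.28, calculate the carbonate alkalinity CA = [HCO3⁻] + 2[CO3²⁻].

[CO2*] = KH · pCO2 = 10^(−1.27) × 2160×10^-6 = 1.160×10^-4 mol/kg
α₀ = 1/(1 + K1/[H⁺] + K1K2/[H⁺]²) = 1/(1 + 10^+1.57 + 10^-0.13) = 0.02571
DIC = [CO2*]/α₀ = 1.160×10^-4 / 0.02571 = 4.512 mmol/kg
CA = (α₁ + 2α₂)·DIC = (0.9552 + 2×0.01906) × 4.512 = 4.48 mmol/kg

CA = 4.48 mmol/kg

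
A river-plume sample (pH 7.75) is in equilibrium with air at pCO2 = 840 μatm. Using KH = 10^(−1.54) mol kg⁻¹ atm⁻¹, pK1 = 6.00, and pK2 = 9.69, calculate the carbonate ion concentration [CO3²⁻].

[CO3²⁻] = 15.6 μmol/kg

[CO2*] = KH · pCO2 = 10^(−1.54) × 840×10^-6 = 2.423×10^-5 mol/kg
α₀ = 1/(1 + K1/[H⁺] + K1K2/[H⁺]²) = 1/(1 + 10^+1.75 + 10^-0.19) = 0.01728
DIC = [CO2*]/α₀ = 2.423×10^-5 / 0.01728 = 1.402 mmol/kg
[CO3²⁻] = α₂·DIC; α₂ = 0.01116, so [CO3²⁻] = 0.01116 × 1.402 = 0.0156 mmol/kg = 15.6 μmol/kg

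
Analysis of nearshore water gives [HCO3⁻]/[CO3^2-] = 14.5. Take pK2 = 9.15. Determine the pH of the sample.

pH = 7.99

From K2 = [H⁺][CO3^2-]/[HCO3⁻]:  pH = pK2 − log₁₀([HCO3⁻]/[CO3^2-])
log₁₀(14.5) = +1.161
pH = 9.15 − (+1.161) = 7.99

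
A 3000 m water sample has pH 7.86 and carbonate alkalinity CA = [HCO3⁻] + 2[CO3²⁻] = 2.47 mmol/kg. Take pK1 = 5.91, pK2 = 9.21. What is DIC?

CA = [HCO3⁻] + 2[CO3²⁻] = (α₁ + 2α₂)·DIC
At pH 7.86: [H⁺]/K1 = 10^-1.95 = 0.011220, K2/[H⁺] = 10^-1.35 = 0.044668
α₁ = 1/(1 + 0.011220 + 0.044668) = 1/1.0559 = 0.9471; α₂ = α₁·K2/[H⁺] = 0.04230
α₁ + 2α₂ = 1.0317
DIC = CA / (α₁ + 2α₂) = 2.47 / 1.0317 = 2.39 mmol/kg

DIC = 2.39 mmol/kg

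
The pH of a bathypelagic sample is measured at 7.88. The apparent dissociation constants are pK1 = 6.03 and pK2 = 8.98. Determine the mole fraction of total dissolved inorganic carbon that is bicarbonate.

α₁ = 0.914

α₁ = 1 / (1 + [H⁺]/K1 + K2/[H⁺]) = 1 / (1 + 10^-1.85 + 10^-1.10)
   = 1 / (1 + 0.014125 + 0.079433) = 1/1.0936 = 0.9144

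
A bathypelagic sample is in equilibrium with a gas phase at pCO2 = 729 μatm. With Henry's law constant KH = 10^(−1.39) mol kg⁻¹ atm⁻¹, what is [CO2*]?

KH = 10^(−1.39) = 4.074×10^-2 mol kg⁻¹ atm⁻¹
[CO2*] = KH · pCO2 = 4.074×10^-2 × 729×10^-6 atm = 2.97×10^-5 mol/kg

[CO2*] = 29.7 μmol/kg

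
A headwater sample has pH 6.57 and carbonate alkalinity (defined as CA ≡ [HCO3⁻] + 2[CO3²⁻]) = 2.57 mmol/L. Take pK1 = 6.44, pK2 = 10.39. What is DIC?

DIC = 4.47 mmol/L

CA = [HCO3⁻] + 2[CO3²⁻] = (α₁ + 2α₂)·DIC
At pH 6.57: [H⁺]/K1 = 10^-0.13 = 0.74131, K2/[H⁺] = 10^-3.82 = 0.00015136
α₁ = 1/(1 + 0.74131 + 0.00015136) = 1/1.7415 = 0.5742; α₂ = α₁·K2/[H⁺] = 8.691×10^-5
α₁ + 2α₂ = 0.5744
DIC = CA / (α₁ + 2α₂) = 2.57 / 0.5744 = 4.47 mmol/L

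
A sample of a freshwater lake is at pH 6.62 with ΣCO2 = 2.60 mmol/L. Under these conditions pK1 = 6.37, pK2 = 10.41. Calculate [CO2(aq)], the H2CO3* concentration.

[CO2*] = 0.936 mmol/L

α₀ = 1 / (1 + K1/[H⁺] + K1K2/[H⁺]²) = 1 / (1 + 10^+0.25 + 10^-3.54)
   = 1 / (1 + 1.7783 + 0.00028840) = 1/2.7786 = 0.3599
[CO2*] = α₀ × DIC = 0.3599 × 2.60 = 0.936 mmol/L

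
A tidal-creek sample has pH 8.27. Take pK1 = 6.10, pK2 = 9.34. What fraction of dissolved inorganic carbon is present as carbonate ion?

α₂ = 1 / (1 + [H⁺]/K2 + [H⁺]²/(K1K2)) = 1 / (1 + 10^+1.07 + 10^-1.10)
   = 1 / (1 + 11.749 + 0.079433) = 1/12.828 = 0.07795

α₂ = 0.0780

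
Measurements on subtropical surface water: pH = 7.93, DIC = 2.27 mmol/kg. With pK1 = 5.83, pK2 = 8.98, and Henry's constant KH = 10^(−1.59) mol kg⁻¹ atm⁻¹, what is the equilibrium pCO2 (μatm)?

pCO2 = 639 μatm

α₀ = 1 / (1 + K1/[H⁺] + K1K2/[H⁺]²) = 1 / (1 + 10^+2.10 + 10^+1.05)
   = 1 / (1 + 125.89 + 11.220) = 1/138.11 = 0.007240
[CO2*] = α₀ × DIC = 0.007240 × 2.27 = 0.01644 mmol/kg = 16.44 μmol/kg
pCO2 = [CO2*]/KH = 1.644×10^-5 / 2.570×10^-2 = 639 μatm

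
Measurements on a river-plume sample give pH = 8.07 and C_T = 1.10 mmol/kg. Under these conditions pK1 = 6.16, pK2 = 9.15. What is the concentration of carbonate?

[CO3²⁻] = 0.0835 mmol/kg

α₂ = 1 / (1 + [H⁺]/K2 + [H⁺]²/(K1K2)) = 1 / (1 + 10^+1.08 + 10^-0.83)
   = 1 / (1 + 12.023 + 0.14791) = 1/13.171 = 0.07593
[CO3²⁻] = α₂ × DIC = 0.07593 × 1.10 = 0.0835 mmol/kg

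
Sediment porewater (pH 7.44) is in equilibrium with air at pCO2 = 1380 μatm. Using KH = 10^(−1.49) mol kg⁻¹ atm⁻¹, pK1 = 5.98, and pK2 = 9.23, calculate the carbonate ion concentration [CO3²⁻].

[CO2*] = KH · pCO2 = 10^(−1.49) × 1380×10^-6 = 4.466×10^-5 mol/kg
α₀ = 1/(1 + K1/[H⁺] + K1K2/[H⁺]²) = 1/(1 + 10^+1.46 + 10^-0.33) = 0.03299
DIC = [CO2*]/α₀ = 4.466×10^-5 / 0.03299 = 1.353 mmol/kg
[CO3²⁻] = α₂·DIC; α₂ = 0.01543, so [CO3²⁻] = 0.01543 × 1.353 = 0.0209 mmol/kg

[CO3²⁻] = 0.0209 mmol/kg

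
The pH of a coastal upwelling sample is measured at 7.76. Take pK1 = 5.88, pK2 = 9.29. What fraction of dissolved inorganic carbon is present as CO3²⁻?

α₂ = 1 / (1 + [H⁺]/K2 + [H⁺]²/(K1K2)) = 1 / (1 + 10^+1.53 + 10^-0.35)
   = 1 / (1 + 33.884 + 0.44668) = 1/35.331 = 0.02830

α₂ = 0.0283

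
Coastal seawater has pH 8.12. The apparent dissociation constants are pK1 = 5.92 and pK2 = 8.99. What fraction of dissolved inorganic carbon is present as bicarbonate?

α₁ = 1 / (1 + [H⁺]/K1 + K2/[H⁺]) = 1 / (1 + 10^-2.20 + 10^-0.87)
   = 1 / (1 + 0.0063096 + 0.13490) = 1/1.1412 = 0.8763

α₁ = 0.876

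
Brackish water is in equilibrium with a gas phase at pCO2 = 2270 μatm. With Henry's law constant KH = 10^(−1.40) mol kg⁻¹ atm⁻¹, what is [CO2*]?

KH = 10^(−1.40) = 3.981×10^-2 mol kg⁻¹ atm⁻¹
[CO2*] = KH · pCO2 = 3.981×10^-2 × 2270×10^-6 atm = 9.04×10^-5 mol/kg

[CO2*] = 90.4 μmol/kg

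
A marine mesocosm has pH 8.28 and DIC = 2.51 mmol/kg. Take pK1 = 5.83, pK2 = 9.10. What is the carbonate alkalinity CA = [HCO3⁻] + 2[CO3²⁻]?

CA = [HCO3⁻] + 2[CO3²⁻] = (α₁ + 2α₂)·DIC
At pH 8.28: [H⁺]/K1 = 10^-2.45 = 0.0035481, K2/[H⁺] = 10^-0.82 = 0.15136
α₁ = 1/(1 + 0.0035481 + 0.15136) = 1/1.1549 = 0.8659; α₂ = α₁·K2/[H⁺] = 0.1311
α₁ + 2α₂ = 1.1280
CA = 1.1280 × 2.51 = 2.83 mmol/kg

CA = 2.83 mmol/kg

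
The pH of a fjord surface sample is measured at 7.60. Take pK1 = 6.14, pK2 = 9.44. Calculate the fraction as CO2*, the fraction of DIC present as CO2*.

α₀ = 1 / (1 + K1/[H⁺] + K1K2/[H⁺]²) = 1 / (1 + 10^+1.46 + 10^-0.38)
   = 1 / (1 + 28.840 + 0.41687) = 1/30.257 = 0.03305

α₀ = 0.0331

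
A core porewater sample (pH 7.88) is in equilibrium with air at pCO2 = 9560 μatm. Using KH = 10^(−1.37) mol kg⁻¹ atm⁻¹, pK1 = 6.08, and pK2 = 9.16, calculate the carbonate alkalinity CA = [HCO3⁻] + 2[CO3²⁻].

[CO2*] = KH · pCO2 = 10^(−1.37) × 9560×10^-6 = 4.078×10^-4 mol/kg
α₀ = 1/(1 + K1/[H⁺] + K1K2/[H⁺]²) = 1/(1 + 10^+1.80 + 10^+0.52) = 0.01484
DIC = [CO2*]/α₀ = 4.078×10^-4 / 0.01484 = 27.49 mmol/kg
CA = (α₁ + 2α₂)·DIC = (0.9360 + 2×0.04912) × 27.49 = 28.4 mmol/kg

CA = 28.4 mmol/kg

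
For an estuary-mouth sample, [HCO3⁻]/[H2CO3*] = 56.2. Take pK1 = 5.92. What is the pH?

pH = 7.67

From K1 = [H⁺][HCO3⁻]/[H2CO3*]:  pH = pK1 + log₁₀([HCO3⁻]/[H2CO3*])
log₁₀(56.2) = +1.750
pH = 5.92 + (+1.750) = 7.67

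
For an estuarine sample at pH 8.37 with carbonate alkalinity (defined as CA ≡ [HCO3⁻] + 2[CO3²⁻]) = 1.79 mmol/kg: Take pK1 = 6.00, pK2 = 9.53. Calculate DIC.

CA = [HCO3⁻] + 2[CO3²⁻] = (α₁ + 2α₂)·DIC
At pH 8.37: [H⁺]/K1 = 10^-2.37 = 0.0042658, K2/[H⁺] = 10^-1.16 = 0.069183
α₁ = 1/(1 + 0.0042658 + 0.069183) = 1/1.0734 = 0.9316; α₂ = α₁·K2/[H⁺] = 0.06445
α₁ + 2α₂ = 1.0605
DIC = CA / (α₁ + 2α₂) = 1.79 / 1.0605 = 1.69 mmol/kg

DIC = 1.69 mmol/kg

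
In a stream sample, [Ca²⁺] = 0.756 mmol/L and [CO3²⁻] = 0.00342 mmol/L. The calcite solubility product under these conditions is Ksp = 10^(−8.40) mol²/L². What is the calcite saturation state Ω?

Ω = 0.649

Ksp = 10^(−8.40) = 3.981×10^-9
Ω = [Ca²⁺][CO3²⁻]/Ksp = (0.756×10^-3)(0.00342×10^-3) / 3.981×10^-9 = 0.649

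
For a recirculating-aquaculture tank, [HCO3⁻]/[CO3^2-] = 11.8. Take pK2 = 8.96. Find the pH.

pH = 7.89

From K2 = [H⁺][CO3^2-]/[HCO3⁻]:  pH = pK2 − log₁₀([HCO3⁻]/[CO3^2-])
log₁₀(11.8) = +1.072
pH = 8.96 − (+1.072) = 7.89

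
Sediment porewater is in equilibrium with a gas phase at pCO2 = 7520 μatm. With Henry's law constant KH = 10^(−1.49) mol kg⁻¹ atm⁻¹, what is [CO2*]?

KH = 10^(−1.49) = 3.236×10^-2 mol kg⁻¹ atm⁻¹
[CO2*] = KH · pCO2 = 3.236×10^-2 × 7520×10^-6 atm = 2.43×10^-4 mol/kg

[CO2*] = 243 μmol/kg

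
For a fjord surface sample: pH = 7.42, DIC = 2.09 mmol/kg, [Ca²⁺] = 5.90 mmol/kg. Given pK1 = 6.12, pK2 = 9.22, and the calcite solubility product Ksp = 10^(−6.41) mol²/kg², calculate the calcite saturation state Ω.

α₂ = 1 / (1 + [H⁺]/K2 + [H⁺]²/(K1K2)) = 1 / (1 + 10^+1.80 + 10^+0.50)
   = 1 / (1 + 63.096 + 3.1623) = 1/67.258 = 0.01487
[CO3²⁻] = α₂ × DIC = 0.01487 × 2.09 = 0.03107 mmol/kg
Ksp = 10^(−6.41) = 3.890×10^-7
Ω = [Ca²⁺][CO3²⁻]/Ksp = (5.90×10^-3)(3.107×10^-5) / 3.890×10^-7 = 0.471

Ω = 0.471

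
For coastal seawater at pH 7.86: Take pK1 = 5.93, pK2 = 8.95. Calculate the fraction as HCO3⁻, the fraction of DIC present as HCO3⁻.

α₁ = 0.915

α₁ = 1 / (1 + [H⁺]/K1 + K2/[H⁺]) = 1 / (1 + 10^-1.93 + 10^-1.09)
   = 1 / (1 + 0.011749 + 0.081283) = 1/1.0930 = 0.9149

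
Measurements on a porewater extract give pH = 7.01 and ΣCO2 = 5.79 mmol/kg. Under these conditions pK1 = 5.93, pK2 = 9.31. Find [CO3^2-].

α₂ = 1 / (1 + [H⁺]/K2 + [H⁺]²/(K1K2)) = 1 / (1 + 10^+2.30 + 10^+1.22)
   = 1 / (1 + 199.53 + 16.596) = 1/217.12 = 0.004606
[CO3²⁻] = α₂ × DIC = 0.004606 × 5.79 = 0.0267 mmol/kg

[CO3²⁻] = 0.0267 mmol/kg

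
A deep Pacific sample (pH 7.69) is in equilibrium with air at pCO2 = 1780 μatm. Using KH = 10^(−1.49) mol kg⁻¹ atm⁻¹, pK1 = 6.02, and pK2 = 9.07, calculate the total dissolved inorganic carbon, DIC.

[CO2*] = KH · pCO2 = 10^(−1.49) × 1780×10^-6 = 5.760×10^-5 mol/kg
α₀ = 1/(1 + K1/[H⁺] + K1K2/[H⁺]²) = 1/(1 + 10^+1.67 + 10^+0.29) = 0.02011
DIC = [CO2*]/α₀ = 5.760×10^-5 / 0.02011 = 2.86 mmol/kg

DIC = 2.86 mmol/kg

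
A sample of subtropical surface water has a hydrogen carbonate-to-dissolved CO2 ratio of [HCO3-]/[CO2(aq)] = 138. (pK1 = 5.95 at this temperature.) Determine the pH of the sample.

pH = 8.09

From K1 = [H⁺][HCO3-]/[CO2(aq)]:  pH = pK1 + log₁₀([HCO3-]/[CO2(aq)])
log₁₀(138) = +2.140
pH = 5.95 + (+2.140) = 8.09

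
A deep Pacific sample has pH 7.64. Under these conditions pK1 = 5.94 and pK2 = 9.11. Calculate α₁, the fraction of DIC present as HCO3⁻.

α₁ = 1 / (1 + [H⁺]/K1 + K2/[H⁺]) = 1 / (1 + 10^-1.70 + 10^-1.47)
   = 1 / (1 + 0.019953 + 0.033884) = 1/1.0538 = 0.9489

α₁ = 0.949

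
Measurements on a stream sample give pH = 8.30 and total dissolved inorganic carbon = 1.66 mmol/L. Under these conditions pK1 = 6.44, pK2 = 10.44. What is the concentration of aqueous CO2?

α₀ = 1 / (1 + K1/[H⁺] + K1K2/[H⁺]²) = 1 / (1 + 10^+1.86 + 10^-0.28)
   = 1 / (1 + 72.444 + 0.52481) = 1/73.968 = 0.01352
[CO2*] = α₀ × DIC = 0.01352 × 1.66 = 0.0224 mmol/L

[CO2*] = 0.0224 mmol/L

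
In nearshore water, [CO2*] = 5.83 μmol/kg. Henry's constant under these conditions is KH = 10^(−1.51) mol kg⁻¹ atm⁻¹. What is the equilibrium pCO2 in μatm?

pCO2 = 189 μatm

KH = 10^(−1.51) = 3.090×10^-2 mol kg⁻¹ atm⁻¹
pCO2 = [CO2*]/KH = 5.83×10^-6 / 3.090×10^-2 = 1.89×10^-4 atm = 189 μatm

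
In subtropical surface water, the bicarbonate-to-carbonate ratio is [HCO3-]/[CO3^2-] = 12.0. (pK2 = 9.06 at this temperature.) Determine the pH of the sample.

pH = 7.98

From K2 = [H⁺][CO3^2-]/[HCO3-]:  pH = pK2 − log₁₀([HCO3-]/[CO3^2-])
log₁₀(12.0) = +1.079
pH = 9.06 − (+1.079) = 7.98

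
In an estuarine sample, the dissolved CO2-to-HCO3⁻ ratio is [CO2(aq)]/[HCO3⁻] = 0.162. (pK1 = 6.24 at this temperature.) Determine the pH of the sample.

pH = 7.03

From K1 = [H⁺][HCO3⁻]/[CO2(aq)]:  pH = pK1 − log₁₀([CO2(aq)]/[HCO3⁻])
log₁₀(0.162) = -0.790
pH = 6.24 − (-0.790) = 7.03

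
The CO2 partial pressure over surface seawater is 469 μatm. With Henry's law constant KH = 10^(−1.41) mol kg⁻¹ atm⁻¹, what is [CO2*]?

[CO2*] = 18.2 μmol/kg

KH = 10^(−1.41) = 3.890×10^-2 mol kg⁻¹ atm⁻¹
[CO2*] = KH · pCO2 = 3.890×10^-2 × 469×10^-6 atm = 1.82×10^-5 mol/kg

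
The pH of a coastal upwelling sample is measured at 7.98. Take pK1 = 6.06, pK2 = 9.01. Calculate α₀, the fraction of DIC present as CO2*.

α₀ = 1 / (1 + K1/[H⁺] + K1K2/[H⁺]²) = 1 / (1 + 10^+1.92 + 10^+0.89)
   = 1 / (1 + 83.176 + 7.7625) = 1/91.939 = 0.01088

α₀ = 0.0109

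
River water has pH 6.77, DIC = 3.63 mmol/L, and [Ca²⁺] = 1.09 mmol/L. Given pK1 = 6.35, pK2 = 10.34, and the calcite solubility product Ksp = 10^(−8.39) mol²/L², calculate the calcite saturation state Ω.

Ω = 0.189

α₂ = 1 / (1 + [H⁺]/K2 + [H⁺]²/(K1K2)) = 1 / (1 + 10^+3.57 + 10^+3.15)
   = 1 / (1 + 3715.4 + 1412.5) = 1/5128.9 = 0.0001950
[CO3²⁻] = α₂ × DIC = 0.0001950 × 3.63 = 0.0007078 mmol/L = 0.7078 μmol/L
Ksp = 10^(−8.39) = 4.074×10^-9
Ω = [Ca²⁺][CO3²⁻]/Ksp = (1.09×10^-3)(7.078×10^-7) / 4.074×10^-9 = 0.189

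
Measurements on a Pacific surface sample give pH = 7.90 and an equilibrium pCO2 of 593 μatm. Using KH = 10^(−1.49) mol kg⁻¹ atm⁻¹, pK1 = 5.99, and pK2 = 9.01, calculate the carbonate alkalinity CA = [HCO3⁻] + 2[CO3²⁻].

[CO2*] = KH · pCO2 = 10^(−1.49) × 593×10^-6 = 1.919×10^-5 mol/kg
α₀ = 1/(1 + K1/[H⁺] + K1K2/[H⁺]²) = 1/(1 + 10^+1.91 + 10^+0.80) = 0.01129
DIC = [CO2*]/α₀ = 1.919×10^-5 / 0.01129 = 1.700 mmol/kg
CA = (α₁ + 2α₂)·DIC = (0.9175 + 2×0.07122) × 1.700 = 1.80 mmol/kg

CA = 1.80 mmol/kg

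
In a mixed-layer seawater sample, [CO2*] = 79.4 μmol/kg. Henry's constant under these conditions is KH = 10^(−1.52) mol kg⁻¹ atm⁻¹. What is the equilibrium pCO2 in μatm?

pCO2 = 2630 μatm

KH = 10^(−1.52) = 3.020×10^-2 mol kg⁻¹ atm⁻¹
pCO2 = [CO2*]/KH = 79.4×10^-6 / 3.020×10^-2 = 2.63×10^-3 atm = 2630 μatm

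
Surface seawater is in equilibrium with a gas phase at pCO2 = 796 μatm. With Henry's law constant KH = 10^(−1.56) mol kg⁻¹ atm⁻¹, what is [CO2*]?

KH = 10^(−1.56) = 2.754×10^-2 mol kg⁻¹ atm⁻¹
[CO2*] = KH · pCO2 = 2.754×10^-2 × 796×10^-6 atm = 2.19×10^-5 mol/kg

[CO2*] = 21.9 μmol/kg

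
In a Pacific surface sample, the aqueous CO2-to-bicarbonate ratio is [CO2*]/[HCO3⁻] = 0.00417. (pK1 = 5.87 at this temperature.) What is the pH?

From K1 = [H⁺][HCO3⁻]/[CO2*]:  pH = pK1 − log₁₀([CO2*]/[HCO3⁻])
log₁₀(0.00417) = -2.380
pH = 5.87 − (-2.380) = 8.25

pH = 8.25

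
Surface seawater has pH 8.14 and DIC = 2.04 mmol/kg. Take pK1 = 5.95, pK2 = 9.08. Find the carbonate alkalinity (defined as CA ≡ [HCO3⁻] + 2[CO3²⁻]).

CA = [HCO3⁻] + 2[CO3²⁻] = (α₁ + 2α₂)·DIC
At pH 8.14: [H⁺]/K1 = 10^-2.19 = 0.0064565, K2/[H⁺] = 10^-0.94 = 0.11482
α₁ = 1/(1 + 0.0064565 + 0.11482) = 1/1.1213 = 0.8918; α₂ = α₁·K2/[H⁺] = 0.1024
α₁ + 2α₂ = 1.0966
CA = 1.0966 × 2.04 = 2.24 mmol/kg

CA = 2.24 mmol/kg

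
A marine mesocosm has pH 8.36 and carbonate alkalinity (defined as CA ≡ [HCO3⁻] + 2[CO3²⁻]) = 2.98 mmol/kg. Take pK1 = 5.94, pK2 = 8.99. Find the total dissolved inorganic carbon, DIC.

CA = [HCO3⁻] + 2[CO3²⁻] = (α₁ + 2α₂)·DIC
At pH 8.36: [H⁺]/K1 = 10^-2.42 = 0.0038019, K2/[H⁺] = 10^-0.63 = 0.23442
α₁ = 1/(1 + 0.0038019 + 0.23442) = 1/1.2382 = 0.8076; α₂ = α₁·K2/[H⁺] = 0.1893
α₁ + 2α₂ = 1.1863
DIC = CA / (α₁ + 2α₂) = 2.98 / 1.1863 = 2.51 mmol/kg

DIC = 2.51 mmol/kg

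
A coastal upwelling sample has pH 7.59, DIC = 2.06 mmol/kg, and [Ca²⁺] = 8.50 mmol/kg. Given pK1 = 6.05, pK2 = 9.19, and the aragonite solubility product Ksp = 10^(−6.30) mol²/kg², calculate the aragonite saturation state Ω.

Ω = 0.833

α₂ = 1 / (1 + [H⁺]/K2 + [H⁺]²/(K1K2)) = 1 / (1 + 10^+1.60 + 10^+0.06)
   = 1 / (1 + 39.811 + 1.1482) = 1/41.959 = 0.02383
[CO3²⁻] = α₂ × DIC = 0.02383 × 2.06 = 0.04910 mmol/kg
Ksp = 10^(−6.30) = 5.012×10^-7
Ω = [Ca²⁺][CO3²⁻]/Ksp = (8.50×10^-3)(4.910×10^-5) / 5.012×10^-7 = 0.833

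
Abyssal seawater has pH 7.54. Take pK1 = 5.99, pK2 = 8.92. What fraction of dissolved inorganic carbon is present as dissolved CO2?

α₀ = 1 / (1 + K1/[H⁺] + K1K2/[H⁺]²) = 1 / (1 + 10^+1.55 + 10^+0.17)
   = 1 / (1 + 35.481 + 1.4791) = 1/37.960 = 0.02634

α₀ = 0.0263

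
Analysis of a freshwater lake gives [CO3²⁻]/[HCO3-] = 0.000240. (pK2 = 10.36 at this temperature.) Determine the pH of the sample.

pH = 6.74

From K2 = [H⁺][CO3²⁻]/[HCO3-]:  pH = pK2 + log₁₀([CO3²⁻]/[HCO3-])
log₁₀(0.000240) = -3.620
pH = 10.36 + (-3.620) = 6.74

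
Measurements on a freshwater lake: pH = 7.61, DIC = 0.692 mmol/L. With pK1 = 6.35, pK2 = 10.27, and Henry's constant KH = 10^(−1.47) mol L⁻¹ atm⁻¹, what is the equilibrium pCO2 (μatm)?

pCO2 = 1060 μatm

α₀ = 1 / (1 + K1/[H⁺] + K1K2/[H⁺]²) = 1 / (1 + 10^+1.26 + 10^-1.40)
   = 1 / (1 + 18.197 + 0.039811) = 1/19.237 = 0.05198
[CO2*] = α₀ × DIC = 0.05198 × 0.692 = 0.03597 mmol/L
pCO2 = [CO2*]/KH = 3.597×10^-5 / 3.388×10^-2 = 1060 μatm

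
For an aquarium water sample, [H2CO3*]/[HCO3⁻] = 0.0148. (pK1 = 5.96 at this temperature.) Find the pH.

From K1 = [H⁺][HCO3⁻]/[H2CO3*]:  pH = pK1 − log₁₀([H2CO3*]/[HCO3⁻])
log₁₀(0.0148) = -1.830
pH = 5.96 − (-1.830) = 7.79

pH = 7.79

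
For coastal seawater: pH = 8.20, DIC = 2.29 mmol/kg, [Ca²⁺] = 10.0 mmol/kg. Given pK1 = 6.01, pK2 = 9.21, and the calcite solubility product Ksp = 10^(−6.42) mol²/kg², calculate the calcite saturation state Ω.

Ω = 5.33

α₂ = 1 / (1 + [H⁺]/K2 + [H⁺]²/(K1K2)) = 1 / (1 + 10^+1.01 + 10^-1.18)
   = 1 / (1 + 10.233 + 0.066069) = 1/11.299 = 0.08850
[CO3²⁻] = α₂ × DIC = 0.08850 × 2.29 = 0.2027 mmol/kg
Ksp = 10^(−6.42) = 3.802×10^-7
Ω = [Ca²⁺][CO3²⁻]/Ksp = (10.0×10^-3)(2.027×10^-4) / 3.802×10^-7 = 5.33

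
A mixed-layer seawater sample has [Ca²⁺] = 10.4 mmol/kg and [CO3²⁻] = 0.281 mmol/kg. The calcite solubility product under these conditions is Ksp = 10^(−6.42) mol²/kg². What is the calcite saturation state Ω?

Ksp = 10^(−6.42) = 3.802×10^-7
Ω = [Ca²⁺][CO3²⁻]/Ksp = (10.4×10^-3)(0.281×10^-3) / 3.802×10^-7 = 7.69

Ω = 7.69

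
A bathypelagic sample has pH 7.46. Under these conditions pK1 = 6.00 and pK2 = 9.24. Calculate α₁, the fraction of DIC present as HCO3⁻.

α₁ = 1 / (1 + [H⁺]/K1 + K2/[H⁺]) = 1 / (1 + 10^-1.46 + 10^-1.78)
   = 1 / (1 + 0.034674 + 0.016596) = 1/1.0513 = 0.9512

α₁ = 0.951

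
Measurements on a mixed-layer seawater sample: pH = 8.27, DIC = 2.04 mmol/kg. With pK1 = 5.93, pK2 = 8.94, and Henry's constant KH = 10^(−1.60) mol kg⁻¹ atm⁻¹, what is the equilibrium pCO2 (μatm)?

pCO2 = 305 μatm

α₀ = 1 / (1 + K1/[H⁺] + K1K2/[H⁺]²) = 1 / (1 + 10^+2.34 + 10^+1.67)
   = 1 / (1 + 218.78 + 46.774) = 1/266.55 = 0.003752
[CO2*] = α₀ × DIC = 0.003752 × 2.04 = 0.007653 mmol/kg = 7.653 μmol/kg
pCO2 = [CO2*]/KH = 7.653×10^-6 / 2.512×10^-2 = 305 μatm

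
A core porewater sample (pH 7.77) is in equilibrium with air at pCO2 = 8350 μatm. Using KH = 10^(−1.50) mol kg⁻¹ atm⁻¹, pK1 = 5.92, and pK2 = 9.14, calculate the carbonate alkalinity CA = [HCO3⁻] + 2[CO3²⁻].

[CO2*] = KH · pCO2 = 10^(−1.50) × 8350×10^-6 = 2.641×10^-4 mol/kg
α₀ = 1/(1 + K1/[H⁺] + K1K2/[H⁺]²) = 1/(1 + 10^+1.85 + 10^+0.48) = 0.01337
DIC = [CO2*]/α₀ = 2.641×10^-4 / 0.01337 = 19.75 mmol/kg
CA = (α₁ + 2α₂)·DIC = (0.9463 + 2×0.04037) × 19.75 = 20.3 mmol/kg

CA = 20.3 mmol/kg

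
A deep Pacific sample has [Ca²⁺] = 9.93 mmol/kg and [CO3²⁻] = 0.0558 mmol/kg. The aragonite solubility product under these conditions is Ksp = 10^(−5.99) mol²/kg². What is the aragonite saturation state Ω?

Ksp = 10^(−5.99) = 1.023×10^-6
Ω = [Ca²⁺][CO3²⁻]/Ksp = (9.93×10^-3)(0.0558×10^-3) / 1.023×10^-6 = 0.541

Ω = 0.541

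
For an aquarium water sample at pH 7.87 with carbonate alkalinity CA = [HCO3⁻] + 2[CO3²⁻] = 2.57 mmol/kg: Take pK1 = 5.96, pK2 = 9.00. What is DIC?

DIC = 2.43 mmol/kg

CA = [HCO3⁻] + 2[CO3²⁻] = (α₁ + 2α₂)·DIC
At pH 7.87: [H⁺]/K1 = 10^-1.91 = 0.012303, K2/[H⁺] = 10^-1.13 = 0.074131
α₁ = 1/(1 + 0.012303 + 0.074131) = 1/1.0864 = 0.9204; α₂ = α₁·K2/[H⁺] = 0.06823
α₁ + 2α₂ = 1.0569
DIC = CA / (α₁ + 2α₂) = 2.57 / 1.0569 = 2.43 mmol/kg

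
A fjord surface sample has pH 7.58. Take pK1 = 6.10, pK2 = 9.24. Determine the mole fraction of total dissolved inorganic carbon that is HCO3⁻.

α₁ = 0.948

α₁ = 1 / (1 + [H⁺]/K1 + K2/[H⁺]) = 1 / (1 + 10^-1.48 + 10^-1.66)
   = 1 / (1 + 0.033113 + 0.021878) = 1/1.0550 = 0.9479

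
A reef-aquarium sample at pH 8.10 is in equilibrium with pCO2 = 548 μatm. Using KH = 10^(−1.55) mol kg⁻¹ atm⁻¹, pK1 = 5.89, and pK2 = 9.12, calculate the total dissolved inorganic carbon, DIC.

[CO2*] = KH · pCO2 = 10^(−1.55) × 548×10^-6 = 1.544×10^-5 mol/kg
α₀ = 1/(1 + K1/[H⁺] + K1K2/[H⁺]²) = 1/(1 + 10^+2.21 + 10^+1.19) = 0.005597
DIC = [CO2*]/α₀ = 1.544×10^-5 / 0.005597 = 2.76 mmol/kg

DIC = 2.76 mmol/kg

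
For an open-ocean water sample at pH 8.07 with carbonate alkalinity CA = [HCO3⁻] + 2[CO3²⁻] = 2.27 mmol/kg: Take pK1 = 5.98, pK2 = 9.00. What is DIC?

CA = [HCO3⁻] + 2[CO3²⁻] = (α₁ + 2α₂)·DIC
At pH 8.07: [H⁺]/K1 = 10^-2.09 = 0.0081283, K2/[H⁺] = 10^-0.93 = 0.11749
α₁ = 1/(1 + 0.0081283 + 0.11749) = 1/1.1256 = 0.8884; α₂ = α₁·K2/[H⁺] = 0.1044
α₁ + 2α₂ = 1.0972
DIC = CA / (α₁ + 2α₂) = 2.27 / 1.0972 = 2.07 mmol/kg

DIC = 2.07 mmol/kg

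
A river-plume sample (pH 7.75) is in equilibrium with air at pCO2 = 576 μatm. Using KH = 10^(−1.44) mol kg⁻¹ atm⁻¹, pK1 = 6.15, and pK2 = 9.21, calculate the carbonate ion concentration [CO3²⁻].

[CO2*] = KH · pCO2 = 10^(−1.44) × 576×10^-6 = 2.091×10^-5 mol/kg
α₀ = 1/(1 + K1/[H⁺] + K1K2/[H⁺]²) = 1/(1 + 10^+1.60 + 10^+0.14) = 0.02370
DIC = [CO2*]/α₀ = 2.091×10^-5 / 0.02370 = 0.8824 mmol/kg
[CO3²⁻] = α₂·DIC; α₂ = 0.03272, so [CO3²⁻] = 0.03272 × 0.8824 = 0.0289 mmol/kg

[CO3²⁻] = 0.0289 mmol/kg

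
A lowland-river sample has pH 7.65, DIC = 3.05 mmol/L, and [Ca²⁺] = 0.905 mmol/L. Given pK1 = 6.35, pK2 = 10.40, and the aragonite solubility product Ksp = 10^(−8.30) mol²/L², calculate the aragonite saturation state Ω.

Ω = 0.931

α₂ = 1 / (1 + [H⁺]/K2 + [H⁺]²/(K1K2)) = 1 / (1 + 10^+2.75 + 10^+1.45)
   = 1 / (1 + 562.34 + 28.184) = 1/591.53 = 0.001691
[CO3²⁻] = α₂ × DIC = 0.001691 × 3.05 = 0.005156 mmol/L = 5.156 μmol/L
Ksp = 10^(−8.30) = 5.012×10^-9
Ω = [Ca²⁺][CO3²⁻]/Ksp = (0.905×10^-3)(5.156×10^-6) / 5.012×10^-9 = 0.931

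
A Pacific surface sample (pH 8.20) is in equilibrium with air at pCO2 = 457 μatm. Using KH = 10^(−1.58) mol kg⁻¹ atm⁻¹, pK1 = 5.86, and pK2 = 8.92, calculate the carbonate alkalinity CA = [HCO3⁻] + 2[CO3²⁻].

[CO2*] = KH · pCO2 = 10^(−1.58) × 457×10^-6 = 1.202×10^-5 mol/kg
α₀ = 1/(1 + K1/[H⁺] + K1K2/[H⁺]²) = 1/(1 + 10^+2.34 + 10^+1.62) = 0.003825
DIC = [CO2*]/α₀ = 1.202×10^-5 / 0.003825 = 3.143 mmol/kg
CA = (α₁ + 2α₂)·DIC = (0.8367 + 2×0.1594) × 3.143 = 3.63 mmol/kg

CA = 3.63 mmol/kg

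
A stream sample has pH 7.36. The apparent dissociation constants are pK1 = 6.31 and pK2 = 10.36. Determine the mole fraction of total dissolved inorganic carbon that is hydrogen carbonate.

α₁ = 0.917

α₁ = 1 / (1 + [H⁺]/K1 + K2/[H⁺]) = 1 / (1 + 10^-1.05 + 10^-3.00)
   = 1 / (1 + 0.089125 + 0.0010000) = 1/1.0901 = 0.9173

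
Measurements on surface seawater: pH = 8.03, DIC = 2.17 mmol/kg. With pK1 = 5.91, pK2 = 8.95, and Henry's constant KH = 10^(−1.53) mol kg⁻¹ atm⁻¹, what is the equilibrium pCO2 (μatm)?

pCO2 = 495 μatm

α₀ = 1 / (1 + K1/[H⁺] + K1K2/[H⁺]²) = 1 / (1 + 10^+2.12 + 10^+1.20)
   = 1 / (1 + 131.83 + 15.849) = 1/148.67 = 0.006726
[CO2*] = α₀ × DIC = 0.006726 × 2.17 = 0.01460 mmol/kg = 14.60 μmol/kg
pCO2 = [CO2*]/KH = 1.460×10^-5 / 2.951×10^-2 = 495 μatm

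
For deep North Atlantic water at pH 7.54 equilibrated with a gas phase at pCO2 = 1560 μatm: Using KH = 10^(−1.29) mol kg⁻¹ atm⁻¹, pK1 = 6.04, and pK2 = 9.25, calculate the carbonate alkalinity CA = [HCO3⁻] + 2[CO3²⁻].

CA = 2.63 mmol/kg

[CO2*] = KH · pCO2 = 10^(−1.29) × 1560×10^-6 = 8.001×10^-5 mol/kg
α₀ = 1/(1 + K1/[H⁺] + K1K2/[H⁺]²) = 1/(1 + 10^+1.50 + 10^-0.21) = 0.03008
DIC = [CO2*]/α₀ = 8.001×10^-5 / 0.03008 = 2.659 mmol/kg
CA = (α₁ + 2α₂)·DIC = (0.9514 + 2×0.01855) × 2.659 = 2.63 mmol/kg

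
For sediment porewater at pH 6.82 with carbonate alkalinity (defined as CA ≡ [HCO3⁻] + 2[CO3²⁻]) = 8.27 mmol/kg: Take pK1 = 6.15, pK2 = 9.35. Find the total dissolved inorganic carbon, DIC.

DIC = 10.0 mmol/kg

CA = [HCO3⁻] + 2[CO3²⁻] = (α₁ + 2α₂)·DIC
At pH 6.82: [H⁺]/K1 = 10^-0.67 = 0.21380, K2/[H⁺] = 10^-2.53 = 0.0029512
α₁ = 1/(1 + 0.21380 + 0.0029512) = 1/1.2167 = 0.8219; α₂ = α₁·K2/[H⁺] = 0.002425
α₁ + 2α₂ = 0.8267
DIC = CA / (α₁ + 2α₂) = 8.27 / 0.8267 = 10.0 mmol/kg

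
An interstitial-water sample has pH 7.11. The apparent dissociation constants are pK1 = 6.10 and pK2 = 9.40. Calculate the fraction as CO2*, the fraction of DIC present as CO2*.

α₀ = 1 / (1 + K1/[H⁺] + K1K2/[H⁺]²) = 1 / (1 + 10^+1.01 + 10^-1.28)
   = 1 / (1 + 10.233 + 0.052481) = 1/11.285 = 0.08861

α₀ = 0.0886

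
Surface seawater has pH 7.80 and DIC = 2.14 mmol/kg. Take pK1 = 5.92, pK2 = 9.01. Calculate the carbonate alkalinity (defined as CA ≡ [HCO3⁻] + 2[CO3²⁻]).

CA = 2.24 mmol/kg

CA = [HCO3⁻] + 2[CO3²⁻] = (α₁ + 2α₂)·DIC
At pH 7.80: [H⁺]/K1 = 10^-1.88 = 0.013183, K2/[H⁺] = 10^-1.21 = 0.061660
α₁ = 1/(1 + 0.013183 + 0.061660) = 1/1.0748 = 0.9304; α₂ = α₁·K2/[H⁺] = 0.05737
α₁ + 2α₂ = 1.0451
CA = 1.0451 × 2.14 = 2.24 mmol/kg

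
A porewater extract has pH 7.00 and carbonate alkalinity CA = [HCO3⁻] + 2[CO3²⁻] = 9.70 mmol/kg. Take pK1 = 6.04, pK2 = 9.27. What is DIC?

DIC = 10.7 mmol/kg

CA = [HCO3⁻] + 2[CO3²⁻] = (α₁ + 2α₂)·DIC
At pH 7.00: [H⁺]/K1 = 10^-0.96 = 0.10965, K2/[H⁺] = 10^-2.27 = 0.0053703
α₁ = 1/(1 + 0.10965 + 0.0053703) = 1/1.1150 = 0.8968; α₂ = α₁·K2/[H⁺] = 0.004816
α₁ + 2α₂ = 0.9065
DIC = CA / (α₁ + 2α₂) = 9.70 / 0.9065 = 10.7 mmol/kg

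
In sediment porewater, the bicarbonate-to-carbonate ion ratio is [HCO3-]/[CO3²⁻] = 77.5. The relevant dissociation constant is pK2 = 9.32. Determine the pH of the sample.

pH = 7.43

From K2 = [H⁺][CO3²⁻]/[HCO3-]:  pH = pK2 − log₁₀([HCO3-]/[CO3²⁻])
log₁₀(77.5) = +1.889
pH = 9.32 − (+1.889) = 7.43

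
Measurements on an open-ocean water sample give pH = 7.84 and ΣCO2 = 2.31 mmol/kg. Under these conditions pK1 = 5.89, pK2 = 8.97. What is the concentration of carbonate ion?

α₂ = 1 / (1 + [H⁺]/K2 + [H⁺]²/(K1K2)) = 1 / (1 + 10^+1.13 + 10^-0.82)
   = 1 / (1 + 13.490 + 0.15136) = 1/14.641 = 0.06830
[CO3²⁻] = α₂ × DIC = 0.06830 × 2.31 = 0.158 mmol/kg

[CO3²⁻] = 0.158 mmol/kg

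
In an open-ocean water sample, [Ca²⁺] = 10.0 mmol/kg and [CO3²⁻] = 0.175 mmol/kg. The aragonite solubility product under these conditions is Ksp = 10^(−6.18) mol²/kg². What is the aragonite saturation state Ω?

Ksp = 10^(−6.18) = 6.607×10^-7
Ω = [Ca²⁺][CO3²⁻]/Ksp = (10.0×10^-3)(0.175×10^-3) / 6.607×10^-7 = 2.65

Ω = 2.65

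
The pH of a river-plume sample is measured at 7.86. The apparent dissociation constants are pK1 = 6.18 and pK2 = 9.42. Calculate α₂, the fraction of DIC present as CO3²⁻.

α₂ = 0.0263

α₂ = 1 / (1 + [H⁺]/K2 + [H⁺]²/(K1K2)) = 1 / (1 + 10^+1.56 + 10^-0.12)
   = 1 / (1 + 36.308 + 0.75858) = 1/38.066 = 0.02627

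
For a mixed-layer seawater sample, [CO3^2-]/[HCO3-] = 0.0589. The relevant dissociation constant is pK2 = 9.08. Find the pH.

From K2 = [H⁺][CO3^2-]/[HCO3-]:  pH = pK2 + log₁₀([CO3^2-]/[HCO3-])
log₁₀(0.0589) = -1.230
pH = 9.08 + (-1.230) = 7.85

pH = 7.85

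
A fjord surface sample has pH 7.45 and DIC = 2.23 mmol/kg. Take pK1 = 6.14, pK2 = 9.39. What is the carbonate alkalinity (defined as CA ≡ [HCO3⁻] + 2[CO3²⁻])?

CA = 2.15 mmol/kg

CA = [HCO3⁻] + 2[CO3²⁻] = (α₁ + 2α₂)·DIC
At pH 7.45: [H⁺]/K1 = 10^-1.31 = 0.048978, K2/[H⁺] = 10^-1.94 = 0.011482
α₁ = 1/(1 + 0.048978 + 0.011482) = 1/1.0605 = 0.9430; α₂ = α₁·K2/[H⁺] = 0.01083
α₁ + 2α₂ = 0.9646
CA = 0.9646 × 2.23 = 2.15 mmol/kg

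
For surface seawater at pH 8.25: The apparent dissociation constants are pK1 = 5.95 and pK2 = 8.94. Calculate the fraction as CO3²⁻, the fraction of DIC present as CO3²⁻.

α₂ = 0.169

α₂ = 1 / (1 + [H⁺]/K2 + [H⁺]²/(K1K2)) = 1 / (1 + 10^+0.69 + 10^-1.61)
   = 1 / (1 + 4.8978 + 0.024547) = 1/5.9223 = 0.1689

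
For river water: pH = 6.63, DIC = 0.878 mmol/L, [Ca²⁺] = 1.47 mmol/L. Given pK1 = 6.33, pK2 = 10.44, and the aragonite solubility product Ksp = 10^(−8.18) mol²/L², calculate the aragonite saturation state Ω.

Ω = 0.0202

α₂ = 1 / (1 + [H⁺]/K2 + [H⁺]²/(K1K2)) = 1 / (1 + 10^+3.81 + 10^+3.51)
   = 1 / (1 + 6456.5 + 3235.9) = 1/9693.5 = 0.0001032
[CO3²⁻] = α₂ × DIC = 0.0001032 × 0.878 = 9.058×10^-5 mmol/L = 0.09058 μmol/L
Ksp = 10^(−8.18) = 6.607×10^-9
Ω = [Ca²⁺][CO3²⁻]/Ksp = (1.47×10^-3)(9.058×10^-8) / 6.607×10^-9 = 0.0202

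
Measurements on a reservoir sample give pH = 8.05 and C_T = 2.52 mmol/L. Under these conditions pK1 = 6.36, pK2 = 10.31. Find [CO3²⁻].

[CO3²⁻] = 13.5 μmol/L

α₂ = 1 / (1 + [H⁺]/K2 + [H⁺]²/(K1K2)) = 1 / (1 + 10^+2.26 + 10^+0.57)
   = 1 / (1 + 181.97 + 3.7154) = 1/186.69 = 0.005357
[CO3²⁻] = α₂ × DIC = 0.005357 × 2.52 = 0.0135 mmol/L = 13.5 μmol/L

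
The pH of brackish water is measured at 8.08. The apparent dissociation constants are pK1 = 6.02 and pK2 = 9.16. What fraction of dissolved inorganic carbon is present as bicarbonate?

α₁ = 1 / (1 + [H⁺]/K1 + K2/[H⁺]) = 1 / (1 + 10^-2.06 + 10^-1.08)
   = 1 / (1 + 0.0087096 + 0.083176) = 1/1.0919 = 0.9158

α₁ = 0.916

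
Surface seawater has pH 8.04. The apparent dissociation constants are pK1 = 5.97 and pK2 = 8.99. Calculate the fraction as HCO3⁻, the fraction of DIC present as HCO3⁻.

α₁ = 0.892

α₁ = 1 / (1 + [H⁺]/K1 + K2/[H⁺]) = 1 / (1 + 10^-2.07 + 10^-0.95)
   = 1 / (1 + 0.0085114 + 0.11220) = 1/1.1207 = 0.8923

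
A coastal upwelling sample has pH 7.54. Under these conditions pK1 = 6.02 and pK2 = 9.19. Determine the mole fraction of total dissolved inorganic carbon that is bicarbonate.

α₁ = 1 / (1 + [H⁺]/K1 + K2/[H⁺]) = 1 / (1 + 10^-1.52 + 10^-1.65)
   = 1 / (1 + 0.030200 + 0.022387) = 1/1.0526 = 0.9500

α₁ = 0.950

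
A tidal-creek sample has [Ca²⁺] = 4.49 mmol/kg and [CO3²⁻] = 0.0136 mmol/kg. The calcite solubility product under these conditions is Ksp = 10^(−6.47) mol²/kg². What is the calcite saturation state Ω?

Ω = 0.180

Ksp = 10^(−6.47) = 3.388×10^-7
Ω = [Ca²⁺][CO3²⁻]/Ksp = (4.49×10^-3)(0.0136×10^-3) / 3.388×10^-7 = 0.180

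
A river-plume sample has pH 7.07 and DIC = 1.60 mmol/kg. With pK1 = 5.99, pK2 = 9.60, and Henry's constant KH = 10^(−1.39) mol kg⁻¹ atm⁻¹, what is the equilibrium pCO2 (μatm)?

pCO2 = 3010 μatm

α₀ = 1 / (1 + K1/[H⁺] + K1K2/[H⁺]²) = 1 / (1 + 10^+1.08 + 10^-1.45)
   = 1 / (1 + 12.023 + 0.035481) = 1/13.058 = 0.07658
[CO2*] = α₀ × DIC = 0.07658 × 1.60 = 0.1225 mmol/kg
pCO2 = [CO2*]/KH = 1.225×10^-4 / 4.074×10^-2 = 3010 μatm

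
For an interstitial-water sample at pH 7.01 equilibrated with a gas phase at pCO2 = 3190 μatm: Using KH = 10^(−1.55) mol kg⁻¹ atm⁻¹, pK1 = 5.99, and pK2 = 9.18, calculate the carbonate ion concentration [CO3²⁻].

[CO3²⁻] = 6.36 μmol/kg

[CO2*] = KH · pCO2 = 10^(−1.55) × 3190×10^-6 = 8.991×10^-5 mol/kg
α₀ = 1/(1 + K1/[H⁺] + K1K2/[H⁺]²) = 1/(1 + 10^+1.02 + 10^-1.15) = 0.08664
DIC = [CO2*]/α₀ = 8.991×10^-5 / 0.08664 = 1.038 mmol/kg
[CO3²⁻] = α₂·DIC; α₂ = 0.006134, so [CO3²⁻] = 0.006134 × 1.038 = 0.00636 mmol/kg = 6.36 μmol/kg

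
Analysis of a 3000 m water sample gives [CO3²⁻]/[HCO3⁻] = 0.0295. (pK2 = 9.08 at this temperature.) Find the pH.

From K2 = [H⁺][CO3²⁻]/[HCO3⁻]:  pH = pK2 + log₁₀([CO3²⁻]/[HCO3⁻])
log₁₀(0.0295) = -1.530
pH = 9.08 + (-1.530) = 7.55

pH = 7.55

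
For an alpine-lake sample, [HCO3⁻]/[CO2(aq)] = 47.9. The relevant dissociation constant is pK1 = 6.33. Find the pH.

From K1 = [H⁺][HCO3⁻]/[CO2(aq)]:  pH = pK1 + log₁₀([HCO3⁻]/[CO2(aq)])
log₁₀(47.9) = +1.680
pH = 6.33 + (+1.680) = 8.01

pH = 8.01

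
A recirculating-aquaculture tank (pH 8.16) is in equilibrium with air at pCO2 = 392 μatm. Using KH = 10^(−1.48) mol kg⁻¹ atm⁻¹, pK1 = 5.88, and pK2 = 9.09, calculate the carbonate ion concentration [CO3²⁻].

[CO3²⁻] = 0.291 mmol/kg

[CO2*] = KH · pCO2 = 10^(−1.48) × 392×10^-6 = 1.298×10^-5 mol/kg
α₀ = 1/(1 + K1/[H⁺] + K1K2/[H⁺]²) = 1/(1 + 10^+2.28 + 10^+1.35) = 0.004674
DIC = [CO2*]/α₀ = 1.298×10^-5 / 0.004674 = 2.777 mmol/kg
[CO3²⁻] = α₂·DIC; α₂ = 0.1046, so [CO3²⁻] = 0.1046 × 2.777 = 0.291 mmol/kg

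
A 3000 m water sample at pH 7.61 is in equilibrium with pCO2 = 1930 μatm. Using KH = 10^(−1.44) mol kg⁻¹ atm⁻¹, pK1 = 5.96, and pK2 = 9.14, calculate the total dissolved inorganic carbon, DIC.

DIC = 3.29 mmol/kg

[CO2*] = KH · pCO2 = 10^(−1.44) × 1930×10^-6 = 7.007×10^-5 mol/kg
α₀ = 1/(1 + K1/[H⁺] + K1K2/[H⁺]²) = 1/(1 + 10^+1.65 + 10^+0.12) = 0.02128
DIC = [CO2*]/α₀ = 7.007×10^-5 / 0.02128 = 3.29 mmol/kg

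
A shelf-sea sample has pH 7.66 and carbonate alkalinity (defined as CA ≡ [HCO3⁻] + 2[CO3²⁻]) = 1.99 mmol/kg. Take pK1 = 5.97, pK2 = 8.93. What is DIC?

CA = [HCO3⁻] + 2[CO3²⁻] = (α₁ + 2α₂)·DIC
At pH 7.66: [H⁺]/K1 = 10^-1.69 = 0.020417, K2/[H⁺] = 10^-1.27 = 0.053703
α₁ = 1/(1 + 0.020417 + 0.053703) = 1/1.0741 = 0.9310; α₂ = α₁·K2/[H⁺] = 0.05000
α₁ + 2α₂ = 1.0310
DIC = CA / (α₁ + 2α₂) = 1.99 / 1.0310 = 1.93 mmol/kg

DIC = 1.93 mmol/kg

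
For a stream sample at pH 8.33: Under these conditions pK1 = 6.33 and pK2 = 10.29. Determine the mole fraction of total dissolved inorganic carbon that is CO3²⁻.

α₂ = 0.0107

α₂ = 1 / (1 + [H⁺]/K2 + [H⁺]²/(K1K2)) = 1 / (1 + 10^+1.96 + 10^-0.04)
   = 1 / (1 + 91.201 + 0.91201) = 1/93.113 = 0.01074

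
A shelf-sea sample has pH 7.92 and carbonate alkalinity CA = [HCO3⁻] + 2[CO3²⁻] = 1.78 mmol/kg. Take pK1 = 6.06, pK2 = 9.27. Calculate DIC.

DIC = 1.73 mmol/kg

CA = [HCO3⁻] + 2[CO3²⁻] = (α₁ + 2α₂)·DIC
At pH 7.92: [H⁺]/K1 = 10^-1.86 = 0.013804, K2/[H⁺] = 10^-1.35 = 0.044668
α₁ = 1/(1 + 0.013804 + 0.044668) = 1/1.0585 = 0.9448; α₂ = α₁·K2/[H⁺] = 0.04220
α₁ + 2α₂ = 1.0292
DIC = CA / (α₁ + 2α₂) = 1.78 / 1.0292 = 1.73 mmol/kg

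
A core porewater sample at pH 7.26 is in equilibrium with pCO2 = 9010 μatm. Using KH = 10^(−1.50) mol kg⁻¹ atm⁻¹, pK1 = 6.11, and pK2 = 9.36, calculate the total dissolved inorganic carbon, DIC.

DIC = 4.34 mmol/kg

[CO2*] = KH · pCO2 = 10^(−1.50) × 9010×10^-6 = 2.849×10^-4 mol/kg
α₀ = 1/(1 + K1/[H⁺] + K1K2/[H⁺]²) = 1/(1 + 10^+1.15 + 10^-0.95) = 0.06563
DIC = [CO2*]/α₀ = 2.849×10^-4 / 0.06563 = 4.34 mmol/kg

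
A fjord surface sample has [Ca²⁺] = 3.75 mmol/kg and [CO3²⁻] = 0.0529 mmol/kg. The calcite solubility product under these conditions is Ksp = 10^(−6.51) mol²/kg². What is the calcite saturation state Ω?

Ω = 0.642

Ksp = 10^(−6.51) = 3.090×10^-7
Ω = [Ca²⁺][CO3²⁻]/Ksp = (3.75×10^-3)(0.0529×10^-3) / 3.090×10^-7 = 0.642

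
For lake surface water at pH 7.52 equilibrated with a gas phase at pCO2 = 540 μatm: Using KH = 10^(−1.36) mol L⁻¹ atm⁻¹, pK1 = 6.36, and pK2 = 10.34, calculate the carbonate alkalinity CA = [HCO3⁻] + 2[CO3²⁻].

CA = 0.342 mmol/L

[CO2*] = KH · pCO2 = 10^(−1.36) × 540×10^-6 = 2.357×10^-5 mol/L
α₀ = 1/(1 + K1/[H⁺] + K1K2/[H⁺]²) = 1/(1 + 10^+1.16 + 10^-1.66) = 0.06462
DIC = [CO2*]/α₀ = 2.357×10^-5 / 0.06462 = 0.3648 mmol/L
CA = (α₁ + 2α₂)·DIC = (0.9340 + 2×0.001414) × 0.3648 = 0.342 mmol/L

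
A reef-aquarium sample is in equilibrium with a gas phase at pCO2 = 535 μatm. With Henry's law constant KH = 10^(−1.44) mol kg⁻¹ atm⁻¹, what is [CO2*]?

KH = 10^(−1.44) = 3.631×10^-2 mol kg⁻¹ atm⁻¹
[CO2*] = KH · pCO2 = 3.631×10^-2 × 535×10^-6 atm = 1.94×10^-5 mol/kg

[CO2*] = 19.4 μmol/kg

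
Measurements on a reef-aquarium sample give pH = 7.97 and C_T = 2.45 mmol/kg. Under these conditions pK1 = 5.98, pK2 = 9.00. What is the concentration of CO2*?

[CO2*] = 0.0227 mmol/kg

α₀ = 1 / (1 + K1/[H⁺] + K1K2/[H⁺]²) = 1 / (1 + 10^+1.99 + 10^+0.96)
   = 1 / (1 + 97.724 + 9.1201) = 1/107.84 = 0.009273
[CO2*] = α₀ × DIC = 0.009273 × 2.45 = 0.0227 mmol/kg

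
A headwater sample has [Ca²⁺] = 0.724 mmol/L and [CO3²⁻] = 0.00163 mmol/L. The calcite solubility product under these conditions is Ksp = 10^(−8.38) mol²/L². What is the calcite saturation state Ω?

Ω = 0.283

Ksp = 10^(−8.38) = 4.169×10^-9
Ω = [Ca²⁺][CO3²⁻]/Ksp = (0.724×10^-3)(0.00163×10^-3) / 4.169×10^-9 = 0.283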